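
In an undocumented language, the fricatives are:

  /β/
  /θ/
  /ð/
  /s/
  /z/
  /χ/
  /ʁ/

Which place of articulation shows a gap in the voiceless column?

bilabial: voiceless —, voiced /β/.
dental: voiceless /θ/, voiced /ð/.
alveolar: voiceless /s/, voiced /z/.
uvular: voiceless /χ/, voiced /ʁ/.
Every place of articulation has a voiceless member except bilabial, where /ɸ/ would be expected.

bilabial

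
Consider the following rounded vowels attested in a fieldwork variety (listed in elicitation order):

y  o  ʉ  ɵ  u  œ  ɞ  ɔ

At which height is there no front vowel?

high-mid

high: front /y/, central /ʉ/, back /u/.
high-mid: front —, central /ɵ/, back /o/.
low-mid: front /œ/, central /ɞ/, back /ɔ/.
Every height has a front member except high-mid, where /ø/ would be expected.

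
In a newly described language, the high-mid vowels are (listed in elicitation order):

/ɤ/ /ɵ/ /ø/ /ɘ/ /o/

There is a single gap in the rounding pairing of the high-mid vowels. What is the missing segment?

front: unrounded —, rounded /ø/.
central: unrounded /ɘ/, rounded /ɵ/.
back: unrounded /ɤ/, rounded /o/.
The front row has no unrounded member, so the gap is the front unrounded vowel /e/.

/e/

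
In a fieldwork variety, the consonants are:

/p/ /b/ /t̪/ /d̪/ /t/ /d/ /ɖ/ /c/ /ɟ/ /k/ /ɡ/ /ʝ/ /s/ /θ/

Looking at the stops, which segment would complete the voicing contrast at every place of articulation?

/ʈ/

place of articulation  voiceless  voiced  
bilabial          p         b       
dental            t̪        d̪      
alveolar          t         d       
retroflex         —         ɖ       
palatal           c         ɟ       
velar             k         ɡ       
The retroflex row has no voiceless member, so the gap is the voiceless retroflex stop /ʈ/.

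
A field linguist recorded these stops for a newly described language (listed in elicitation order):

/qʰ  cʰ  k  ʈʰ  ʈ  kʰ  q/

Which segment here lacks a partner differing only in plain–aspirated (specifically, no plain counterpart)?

Retroflex: /ʈ/ ~ /ʈʰ/
Velar: /k/ ~ /kʰ/
Uvular: /q/ ~ /qʰ/
Palatal: only /cʰ/ (aspirated); no plain partner.
So /cʰ/ is the unpaired segment.

/cʰ/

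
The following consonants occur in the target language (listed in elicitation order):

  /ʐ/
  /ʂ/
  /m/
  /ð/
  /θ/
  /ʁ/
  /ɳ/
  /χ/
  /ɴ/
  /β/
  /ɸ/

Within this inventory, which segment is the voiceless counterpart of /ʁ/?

/ʁ/ is a voiced uvular fricative.
The voiceless counterpart is a voiceless uvular fricative — in this inventory, /χ/.

/χ/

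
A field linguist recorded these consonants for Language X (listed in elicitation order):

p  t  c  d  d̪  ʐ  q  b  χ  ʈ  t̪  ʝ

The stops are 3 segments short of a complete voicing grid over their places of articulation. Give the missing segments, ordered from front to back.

/ɖ/, /ɟ/, /ɢ/

Voiceless: /p/ (bilabial), /t̪/ (dental), /t/ (alveolar), /ʈ/ (retroflex), /c/ (palatal), /q/ (uvular).
Voiced: /b/ (bilabial), /d̪/ (dental), /d/ (alveolar).
Gaps, from front to back: retroflex lacks voiced (/ɖ/); palatal lacks voiced (/ɟ/); uvular lacks voiced (/ɢ/).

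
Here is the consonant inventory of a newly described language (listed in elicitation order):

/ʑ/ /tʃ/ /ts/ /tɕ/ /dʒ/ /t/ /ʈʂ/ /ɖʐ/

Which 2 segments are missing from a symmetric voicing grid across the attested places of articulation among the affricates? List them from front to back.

/dz/, /dʑ/

place of articulation  voiceless  voiced  
alveolar          ts        —       
postalveolar      tʃ        dʒ      
retroflex         ʈʂ        ɖʐ      
alveolo-palatal   tɕ        —       
Gaps, from front to back: alveolar lacks voiced (/dz/); alveolo-palatal lacks voiced (/dʑ/).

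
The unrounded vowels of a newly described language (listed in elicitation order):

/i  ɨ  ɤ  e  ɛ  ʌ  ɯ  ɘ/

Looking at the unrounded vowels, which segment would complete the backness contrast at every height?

/ɜ/

high: front /i/, central /ɨ/, back /ɯ/.
high-mid: front /e/, central /ɘ/, back /ɤ/.
low-mid: front /ɛ/, central —, back /ʌ/.
The low-mid row has no central member, so the gap is the low-mid central unrounded vowel /ɜ/.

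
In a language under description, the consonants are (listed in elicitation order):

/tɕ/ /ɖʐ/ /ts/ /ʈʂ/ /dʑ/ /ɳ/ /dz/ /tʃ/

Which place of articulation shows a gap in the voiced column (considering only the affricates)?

postalveolar

place of articulation  voiceless  voiced  
alveolar          ts        dz      
postalveolar      tʃ        —       
retroflex         ʈʂ        ɖʐ      
alveolo-palatal   tɕ        dʑ      
Every place of articulation has a voiced member except postalveolar, where /dʒ/ would be expected.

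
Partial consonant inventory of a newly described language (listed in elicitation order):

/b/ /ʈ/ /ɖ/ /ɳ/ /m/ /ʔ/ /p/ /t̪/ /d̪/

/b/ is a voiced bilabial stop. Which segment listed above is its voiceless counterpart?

The voiceless counterpart is a voiceless bilabial stop — in this inventory, /p/.

/p/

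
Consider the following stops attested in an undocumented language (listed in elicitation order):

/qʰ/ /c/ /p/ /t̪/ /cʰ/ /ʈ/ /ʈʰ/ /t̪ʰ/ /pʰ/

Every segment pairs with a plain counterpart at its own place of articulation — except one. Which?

/qʰ/

Bilabial: /p/ ~ /pʰ/
Dental: /t̪/ ~ /t̪ʰ/
Retroflex: /ʈ/ ~ /ʈʰ/
Palatal: /c/ ~ /cʰ/
Uvular: only /qʰ/ (aspirated); no plain partner.
So /qʰ/ is the unpaired segment.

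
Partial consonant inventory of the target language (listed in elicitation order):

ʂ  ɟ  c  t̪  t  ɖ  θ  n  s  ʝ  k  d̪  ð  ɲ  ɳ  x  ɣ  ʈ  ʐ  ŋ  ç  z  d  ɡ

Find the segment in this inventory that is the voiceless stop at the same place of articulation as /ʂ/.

/ʂ/ is a voiceless retroflex fricative.
The voiceless stop at the same place is a voiceless retroflex stop — in this inventory, /ʈ/.

/ʈ/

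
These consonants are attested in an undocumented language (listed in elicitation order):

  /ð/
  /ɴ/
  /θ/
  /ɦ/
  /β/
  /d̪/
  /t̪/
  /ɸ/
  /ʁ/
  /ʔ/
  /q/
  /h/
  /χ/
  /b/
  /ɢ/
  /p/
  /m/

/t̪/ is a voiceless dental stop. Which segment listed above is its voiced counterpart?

The voiced counterpart is a voiced dental stop — in this inventory, /d̪/.

/d̪/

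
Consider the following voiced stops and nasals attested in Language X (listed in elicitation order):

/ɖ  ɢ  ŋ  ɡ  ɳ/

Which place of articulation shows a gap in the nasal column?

place of articulation  oral stop  nasal   
retroflex         ɖ         ɳ       
velar             ɡ         ŋ       
uvular            ɢ         —       
Every place of articulation has a nasal member except uvular, where /ɴ/ would be expected.

uvular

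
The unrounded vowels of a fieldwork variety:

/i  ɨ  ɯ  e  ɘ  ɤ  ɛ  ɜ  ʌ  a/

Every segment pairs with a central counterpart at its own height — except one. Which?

High: /i/ ~ /ɨ/ ~ /ɯ/
High-mid: /e/ ~ /ɘ/ ~ /ɤ/
Low-mid: /ɛ/ ~ /ɜ/ ~ /ʌ/
Low: only /a/ (front); no central partner.
So /a/ is the unpaired segment.

/a/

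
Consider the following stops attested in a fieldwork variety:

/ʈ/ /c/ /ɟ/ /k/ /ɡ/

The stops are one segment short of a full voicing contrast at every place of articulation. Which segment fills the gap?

/ɖ/

Voiceless: /ʈ/ (retroflex), /c/ (palatal), /k/ (velar).
Voiced: /ɟ/ (palatal), /ɡ/ (velar).
The retroflex row has no voiced member, so the gap is the voiced retroflex stop /ɖ/.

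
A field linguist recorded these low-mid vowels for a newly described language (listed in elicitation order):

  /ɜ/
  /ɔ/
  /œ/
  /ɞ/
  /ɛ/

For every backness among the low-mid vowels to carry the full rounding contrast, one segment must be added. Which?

Unrounded: /ɛ/ (front), /ɜ/ (central).
Rounded: /œ/ (front), /ɞ/ (central), /ɔ/ (back).
The back row has no unrounded member, so the gap is the back unrounded vowel /ʌ/.

/ʌ/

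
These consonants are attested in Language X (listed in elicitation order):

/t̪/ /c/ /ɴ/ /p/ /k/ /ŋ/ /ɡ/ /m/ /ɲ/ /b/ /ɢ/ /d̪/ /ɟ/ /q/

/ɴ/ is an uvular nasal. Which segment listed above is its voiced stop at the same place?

/ɢ/

The voiced stop at the same place is a voiced uvular stop — in this inventory, /ɢ/.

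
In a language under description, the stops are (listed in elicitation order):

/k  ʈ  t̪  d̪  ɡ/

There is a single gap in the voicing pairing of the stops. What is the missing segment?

/ɖ/

place of articulation  voiceless  voiced  
dental            t̪        d̪      
retroflex         ʈ         —       
velar             k         ɡ       
The retroflex row has no voiced member, so the gap is the voiced retroflex stop /ɖ/.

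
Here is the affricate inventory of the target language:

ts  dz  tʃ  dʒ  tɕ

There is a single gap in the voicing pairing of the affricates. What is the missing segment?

/dʑ/

alveolar: voiceless /ts/, voiced /dz/.
postalveolar: voiceless /tʃ/, voiced /dʒ/.
alveolo-palatal: voiceless /tɕ/, voiced —.
The alveolo-palatal row has no voiced member, so the gap is the voiced alveolo-palatal affricate /dʑ/.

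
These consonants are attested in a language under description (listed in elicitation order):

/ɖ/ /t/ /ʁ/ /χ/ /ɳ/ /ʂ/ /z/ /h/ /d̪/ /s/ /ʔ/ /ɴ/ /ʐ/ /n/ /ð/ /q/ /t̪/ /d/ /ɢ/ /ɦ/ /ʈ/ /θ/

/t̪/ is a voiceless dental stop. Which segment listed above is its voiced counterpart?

The voiced counterpart is a voiced dental stop — in this inventory, /d̪/.

/d̪/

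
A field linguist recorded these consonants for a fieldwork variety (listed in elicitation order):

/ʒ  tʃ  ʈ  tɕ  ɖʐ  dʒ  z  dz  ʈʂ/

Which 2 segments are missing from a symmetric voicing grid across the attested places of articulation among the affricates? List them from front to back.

/ts/, /dʑ/

alveolar: voiceless —, voiced /dz/.
postalveolar: voiceless /tʃ/, voiced /dʒ/.
retroflex: voiceless /ʈʂ/, voiced /ɖʐ/.
alveolo-palatal: voiceless /tɕ/, voiced —.
Gaps, from front to back: alveolar lacks voiceless (/ts/); alveolo-palatal lacks voiced (/dʑ/).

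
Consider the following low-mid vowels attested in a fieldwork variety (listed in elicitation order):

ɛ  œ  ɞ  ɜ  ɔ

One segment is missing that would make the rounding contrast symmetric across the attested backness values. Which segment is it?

/ʌ/

backness          unrounded  rounded 
front             ɛ         œ       
central           ɜ         ɞ       
back              —         ɔ       
The back row has no unrounded member, so the gap is the back unrounded vowel /ʌ/.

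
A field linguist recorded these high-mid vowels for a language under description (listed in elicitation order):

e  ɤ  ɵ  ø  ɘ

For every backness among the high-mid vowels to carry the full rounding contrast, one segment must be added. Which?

Unrounded: /e/ (front), /ɘ/ (central), /ɤ/ (back).
Rounded: /ø/ (front), /ɵ/ (central).
The back row has no rounded member, so the gap is the back rounded vowel /o/.

/o/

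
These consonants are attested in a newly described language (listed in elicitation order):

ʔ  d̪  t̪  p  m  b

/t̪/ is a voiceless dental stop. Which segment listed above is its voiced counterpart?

/d̪/

The voiced counterpart is a voiced dental stop — in this inventory, /d̪/.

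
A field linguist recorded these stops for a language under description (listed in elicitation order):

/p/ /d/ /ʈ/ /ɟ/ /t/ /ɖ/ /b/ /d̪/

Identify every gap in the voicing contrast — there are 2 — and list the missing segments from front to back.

/t̪/, /c/

bilabial: voiceless /p/, voiced /b/.
dental: voiceless —, voiced /d̪/.
alveolar: voiceless /t/, voiced /d/.
retroflex: voiceless /ʈ/, voiced /ɖ/.
palatal: voiceless —, voiced /ɟ/.
Gaps, from front to back: dental lacks voiceless (/t̪/); palatal lacks voiceless (/c/).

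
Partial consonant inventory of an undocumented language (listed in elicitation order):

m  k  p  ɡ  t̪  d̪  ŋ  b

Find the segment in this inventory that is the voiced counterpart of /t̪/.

/t̪/ is a voiceless dental stop.
The voiced counterpart is a voiced dental stop — in this inventory, /d̪/.

/d̪/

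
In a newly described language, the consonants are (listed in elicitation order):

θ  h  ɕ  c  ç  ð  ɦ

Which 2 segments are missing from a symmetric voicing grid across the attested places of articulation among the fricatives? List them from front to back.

place of articulation  voiceless  voiced  
dental            θ         ð       
alveolo-palatal   ɕ         —       
palatal           ç         —       
glottal           h         ɦ       
Gaps, from front to back: alveolo-palatal lacks voiced (/ʑ/); palatal lacks voiced (/ʝ/).

/ʑ/, /ʝ/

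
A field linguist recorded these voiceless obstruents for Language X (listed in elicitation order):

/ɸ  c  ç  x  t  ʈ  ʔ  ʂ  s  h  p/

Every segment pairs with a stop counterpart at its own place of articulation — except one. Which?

Bilabial: /p/ ~ /ɸ/
Alveolar: /t/ ~ /s/
Retroflex: /ʈ/ ~ /ʂ/
Palatal: /c/ ~ /ç/
Glottal: /ʔ/ ~ /h/
Velar: only /x/ (fricative); no stop partner.
So /x/ is the unpaired segment.

/x/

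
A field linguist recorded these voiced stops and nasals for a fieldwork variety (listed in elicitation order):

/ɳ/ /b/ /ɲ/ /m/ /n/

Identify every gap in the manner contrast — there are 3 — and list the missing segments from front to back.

place of articulation  oral stop  nasal   
bilabial          b         m       
alveolar          —         n       
retroflex         —         ɳ       
palatal           —         ɲ       
Gaps, from front to back: alveolar lacks oral stop (/d/); retroflex lacks oral stop (/ɖ/); palatal lacks oral stop (/ɟ/).

/d/, /ɖ/, /ɟ/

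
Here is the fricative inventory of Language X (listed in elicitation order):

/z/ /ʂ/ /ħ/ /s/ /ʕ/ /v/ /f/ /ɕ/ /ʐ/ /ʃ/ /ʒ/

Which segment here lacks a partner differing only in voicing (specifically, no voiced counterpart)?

/ɕ/

Labiodental: /f/ ~ /v/
Alveolar: /s/ ~ /z/
Postalveolar: /ʃ/ ~ /ʒ/
Retroflex: /ʂ/ ~ /ʐ/
Pharyngeal: /ħ/ ~ /ʕ/
Alveolo-palatal: only /ɕ/ (voiceless); no voiced partner.
So /ɕ/ is the unpaired segment.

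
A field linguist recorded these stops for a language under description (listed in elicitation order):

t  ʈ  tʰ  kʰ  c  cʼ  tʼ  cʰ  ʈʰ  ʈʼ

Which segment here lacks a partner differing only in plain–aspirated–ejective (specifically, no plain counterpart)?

Alveolar: /t/ ~ /tʰ/ ~ /tʼ/
Retroflex: /ʈ/ ~ /ʈʰ/ ~ /ʈʼ/
Palatal: /c/ ~ /cʰ/ ~ /cʼ/
Velar: only /kʰ/ (aspirated); no plain partner.
So /kʰ/ is the unpaired segment.

/kʰ/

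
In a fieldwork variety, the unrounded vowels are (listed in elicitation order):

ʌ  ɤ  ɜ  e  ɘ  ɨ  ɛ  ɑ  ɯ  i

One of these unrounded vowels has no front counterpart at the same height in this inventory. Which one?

High: /i/ ~ /ɨ/ ~ /ɯ/
High-mid: /e/ ~ /ɘ/ ~ /ɤ/
Low-mid: /ɛ/ ~ /ɜ/ ~ /ʌ/
Low: only /ɑ/ (back); no front partner.
So /ɑ/ is the unpaired segment.

/ɑ/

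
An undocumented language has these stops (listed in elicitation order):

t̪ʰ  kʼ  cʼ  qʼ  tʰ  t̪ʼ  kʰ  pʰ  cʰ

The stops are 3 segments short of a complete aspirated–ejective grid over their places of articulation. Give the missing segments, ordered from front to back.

place of articulation  aspirated  ejective
bilabial          pʰ        —       
dental            t̪ʰ       t̪ʼ     
alveolar          tʰ        —       
palatal           cʰ        cʼ      
velar             kʰ        kʼ      
uvular            —         qʼ      
Gaps, from front to back: bilabial lacks ejective (/pʼ/); alveolar lacks ejective (/tʼ/); uvular lacks aspirated (/qʰ/).

/pʼ/, /tʼ/, /qʰ/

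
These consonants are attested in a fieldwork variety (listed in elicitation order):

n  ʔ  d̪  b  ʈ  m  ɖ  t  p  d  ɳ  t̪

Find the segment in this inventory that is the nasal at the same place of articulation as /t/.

/t/ is a voiceless alveolar stop.
The nasal at the same place is an alveolar nasal — in this inventory, /n/.

/n/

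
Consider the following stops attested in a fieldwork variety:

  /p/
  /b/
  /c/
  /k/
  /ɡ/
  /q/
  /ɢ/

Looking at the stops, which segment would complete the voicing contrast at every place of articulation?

bilabial: voiceless /p/, voiced /b/.
palatal: voiceless /c/, voiced —.
velar: voiceless /k/, voiced /ɡ/.
uvular: voiceless /q/, voiced /ɢ/.
The palatal row has no voiced member, so the gap is the voiced palatal stop /ɟ/.

/ɟ/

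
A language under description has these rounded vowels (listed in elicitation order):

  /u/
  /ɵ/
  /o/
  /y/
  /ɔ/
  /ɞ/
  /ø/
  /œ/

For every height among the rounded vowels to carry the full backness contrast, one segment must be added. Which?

/ʉ/

height            front     central   back    
high              y         —         u       
high-mid          ø         ɵ         o       
low-mid           œ         ɞ         ɔ       
The high row has no central member, so the gap is the high central rounded vowel /ʉ/.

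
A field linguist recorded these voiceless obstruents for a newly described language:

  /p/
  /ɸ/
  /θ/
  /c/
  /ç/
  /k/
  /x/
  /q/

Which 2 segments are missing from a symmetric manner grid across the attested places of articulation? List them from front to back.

bilabial: stop /p/, fricative /ɸ/.
dental: stop —, fricative /θ/.
palatal: stop /c/, fricative /ç/.
velar: stop /k/, fricative /x/.
uvular: stop /q/, fricative —.
Gaps, from front to back: dental lacks stop (/t̪/); uvular lacks fricative (/χ/).

/t̪/, /χ/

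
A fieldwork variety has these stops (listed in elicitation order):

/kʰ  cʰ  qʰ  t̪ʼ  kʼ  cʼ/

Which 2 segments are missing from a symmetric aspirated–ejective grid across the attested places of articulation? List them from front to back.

place of articulation  aspirated  ejective
dental            —         t̪ʼ     
palatal           cʰ        cʼ      
velar             kʰ        kʼ      
uvular            qʰ        —       
Gaps, from front to back: dental lacks aspirated (/t̪ʰ/); uvular lacks ejective (/qʼ/).

/t̪ʰ/, /qʼ/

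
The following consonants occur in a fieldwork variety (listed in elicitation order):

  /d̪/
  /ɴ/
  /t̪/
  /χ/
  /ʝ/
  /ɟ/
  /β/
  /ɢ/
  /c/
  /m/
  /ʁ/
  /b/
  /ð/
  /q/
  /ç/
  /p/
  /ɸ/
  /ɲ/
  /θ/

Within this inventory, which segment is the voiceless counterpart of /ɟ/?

/c/

/ɟ/ is a voiced palatal stop.
The voiceless counterpart is a voiceless palatal stop — in this inventory, /c/.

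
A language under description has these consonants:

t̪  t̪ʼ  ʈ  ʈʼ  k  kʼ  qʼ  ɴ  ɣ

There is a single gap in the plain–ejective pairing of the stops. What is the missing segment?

place of articulation  plain     ejective
dental            t̪        t̪ʼ     
retroflex         ʈ         ʈʼ      
velar             k         kʼ      
uvular            —         qʼ      
The uvular row has no plain member, so the gap is the plain uvular stop /q/.

/q/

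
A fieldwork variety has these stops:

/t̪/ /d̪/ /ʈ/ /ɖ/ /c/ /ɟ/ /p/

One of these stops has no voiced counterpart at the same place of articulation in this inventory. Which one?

Dental: /t̪/ ~ /d̪/
Retroflex: /ʈ/ ~ /ɖ/
Palatal: /c/ ~ /ɟ/
Bilabial: only /p/ (voiceless); no voiced partner.
So /p/ is the unpaired segment.

/p/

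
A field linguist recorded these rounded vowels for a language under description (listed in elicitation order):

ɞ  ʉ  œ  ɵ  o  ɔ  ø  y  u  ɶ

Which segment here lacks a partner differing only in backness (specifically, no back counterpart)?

/ɶ/

High: /y/ ~ /ʉ/ ~ /u/
High-mid: /ø/ ~ /ɵ/ ~ /o/
Low-mid: /œ/ ~ /ɞ/ ~ /ɔ/
Low: only /ɶ/ (front); no back partner.
So /ɶ/ is the unpaired segment.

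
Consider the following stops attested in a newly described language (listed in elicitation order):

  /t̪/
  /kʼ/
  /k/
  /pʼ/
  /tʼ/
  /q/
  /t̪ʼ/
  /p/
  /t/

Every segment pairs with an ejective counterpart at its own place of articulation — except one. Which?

Bilabial: /p/ ~ /pʼ/
Dental: /t̪/ ~ /t̪ʼ/
Alveolar: /t/ ~ /tʼ/
Velar: /k/ ~ /kʼ/
Uvular: only /q/ (plain); no ejective partner.
So /q/ is the unpaired segment.

/q/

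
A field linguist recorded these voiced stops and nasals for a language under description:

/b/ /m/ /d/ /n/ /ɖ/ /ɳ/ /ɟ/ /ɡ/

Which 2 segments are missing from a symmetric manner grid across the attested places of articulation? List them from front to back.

/ɲ/, /ŋ/

place of articulation  oral stop  nasal   
bilabial          b         m       
alveolar          d         n       
retroflex         ɖ         ɳ       
palatal           ɟ         —       
velar             ɡ         —       
Gaps, from front to back: palatal lacks nasal (/ɲ/); velar lacks nasal (/ŋ/).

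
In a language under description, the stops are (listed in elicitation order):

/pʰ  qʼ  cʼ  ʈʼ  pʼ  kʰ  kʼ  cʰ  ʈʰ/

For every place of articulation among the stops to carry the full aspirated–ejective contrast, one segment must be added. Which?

/qʰ/

Aspirated: /pʰ/ (bilabial), /ʈʰ/ (retroflex), /cʰ/ (palatal), /kʰ/ (velar).
Ejective: /pʼ/ (bilabial), /ʈʼ/ (retroflex), /cʼ/ (palatal), /kʼ/ (velar), /qʼ/ (uvular).
The uvular row has no aspirated member, so the gap is the aspirated uvular stop /qʰ/.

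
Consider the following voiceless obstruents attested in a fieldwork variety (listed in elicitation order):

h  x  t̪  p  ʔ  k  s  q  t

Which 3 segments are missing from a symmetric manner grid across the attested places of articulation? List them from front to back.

/ɸ/, /θ/, /χ/

place of articulation  stop      fricative
bilabial          p         —       
dental            t̪        —       
alveolar          t         s       
velar             k         x       
uvular            q         —       
glottal           ʔ         h       
Gaps, from front to back: bilabial lacks fricative (/ɸ/); dental lacks fricative (/θ/); uvular lacks fricative (/χ/).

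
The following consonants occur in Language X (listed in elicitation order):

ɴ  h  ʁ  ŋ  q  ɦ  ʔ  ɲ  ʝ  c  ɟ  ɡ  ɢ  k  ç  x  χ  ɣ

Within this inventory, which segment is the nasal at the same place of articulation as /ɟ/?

/ɲ/

/ɟ/ is a voiced palatal stop.
The nasal at the same place is a palatal nasal — in this inventory, /ɲ/.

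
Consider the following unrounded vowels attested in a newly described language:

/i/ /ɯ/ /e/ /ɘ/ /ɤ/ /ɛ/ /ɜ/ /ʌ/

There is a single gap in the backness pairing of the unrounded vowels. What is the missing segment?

/ɨ/

high: front /i/, central —, back /ɯ/.
high-mid: front /e/, central /ɘ/, back /ɤ/.
low-mid: front /ɛ/, central /ɜ/, back /ʌ/.
The high row has no central member, so the gap is the high central unrounded vowel /ɨ/.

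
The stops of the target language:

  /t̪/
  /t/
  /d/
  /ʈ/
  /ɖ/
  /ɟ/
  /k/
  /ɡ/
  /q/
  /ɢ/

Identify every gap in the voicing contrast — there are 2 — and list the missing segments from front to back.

/d̪/, /c/

place of articulation  voiceless  voiced  
dental            t̪        —       
alveolar          t         d       
retroflex         ʈ         ɖ       
palatal           —         ɟ       
velar             k         ɡ       
uvular            q         ɢ       
Gaps, from front to back: dental lacks voiced (/d̪/); palatal lacks voiceless (/c/).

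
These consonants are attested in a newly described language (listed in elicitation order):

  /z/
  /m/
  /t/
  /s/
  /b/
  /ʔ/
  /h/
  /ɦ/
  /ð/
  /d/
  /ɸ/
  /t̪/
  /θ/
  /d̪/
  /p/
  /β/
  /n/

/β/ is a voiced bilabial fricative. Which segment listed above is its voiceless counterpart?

/ɸ/

The voiceless counterpart is a voiceless bilabial fricative — in this inventory, /ɸ/.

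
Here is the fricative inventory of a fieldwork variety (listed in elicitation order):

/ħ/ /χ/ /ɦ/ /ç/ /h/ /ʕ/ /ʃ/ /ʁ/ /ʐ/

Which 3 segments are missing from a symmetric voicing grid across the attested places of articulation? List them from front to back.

place of articulation  voiceless  voiced  
postalveolar      ʃ         —       
retroflex         —         ʐ       
palatal           ç         —       
uvular            χ         ʁ       
pharyngeal        ħ         ʕ       
glottal           h         ɦ       
Gaps, from front to back: postalveolar lacks voiced (/ʒ/); retroflex lacks voiceless (/ʂ/); palatal lacks voiced (/ʝ/).

/ʒ/, /ʂ/, /ʝ/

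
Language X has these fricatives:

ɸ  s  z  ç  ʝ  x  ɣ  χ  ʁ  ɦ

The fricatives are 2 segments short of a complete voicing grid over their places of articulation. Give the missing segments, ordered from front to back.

/β/, /h/

Voiceless: /ɸ/ (bilabial), /s/ (alveolar), /ç/ (palatal), /x/ (velar), /χ/ (uvular).
Voiced: /z/ (alveolar), /ʝ/ (palatal), /ɣ/ (velar), /ʁ/ (uvular), /ɦ/ (glottal).
Gaps, from front to back: bilabial lacks voiced (/β/); glottal lacks voiceless (/h/).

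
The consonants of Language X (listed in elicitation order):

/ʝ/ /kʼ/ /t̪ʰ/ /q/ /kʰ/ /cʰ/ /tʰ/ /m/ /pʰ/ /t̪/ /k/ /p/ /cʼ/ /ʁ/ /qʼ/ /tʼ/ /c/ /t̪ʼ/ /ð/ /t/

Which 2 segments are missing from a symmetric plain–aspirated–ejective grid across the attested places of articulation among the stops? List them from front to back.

bilabial: plain /p/, aspirated /pʰ/, ejective —.
dental: plain /t̪/, aspirated /t̪ʰ/, ejective /t̪ʼ/.
alveolar: plain /t/, aspirated /tʰ/, ejective /tʼ/.
palatal: plain /c/, aspirated /cʰ/, ejective /cʼ/.
velar: plain /k/, aspirated /kʰ/, ejective /kʼ/.
uvular: plain /q/, aspirated —, ejective /qʼ/.
Gaps, from front to back: bilabial lacks ejective (/pʼ/); uvular lacks aspirated (/qʰ/).

/pʼ/, /qʰ/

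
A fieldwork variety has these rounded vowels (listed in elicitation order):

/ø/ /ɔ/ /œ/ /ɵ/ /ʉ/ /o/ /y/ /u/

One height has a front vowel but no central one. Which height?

height            front     central   back    
high              y         ʉ         u       
high-mid          ø         ɵ         o       
low-mid           œ         —         ɔ       
Every height has a central member except low-mid, where /ɞ/ would be expected.

low-mid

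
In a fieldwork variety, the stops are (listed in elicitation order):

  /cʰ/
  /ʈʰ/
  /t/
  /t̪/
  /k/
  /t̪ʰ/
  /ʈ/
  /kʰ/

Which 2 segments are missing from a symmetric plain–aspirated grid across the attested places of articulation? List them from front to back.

dental: plain /t̪/, aspirated /t̪ʰ/.
alveolar: plain /t/, aspirated —.
retroflex: plain /ʈ/, aspirated /ʈʰ/.
palatal: plain —, aspirated /cʰ/.
velar: plain /k/, aspirated /kʰ/.
Gaps, from front to back: alveolar lacks aspirated (/tʰ/); palatal lacks plain (/c/).

/tʰ/, /c/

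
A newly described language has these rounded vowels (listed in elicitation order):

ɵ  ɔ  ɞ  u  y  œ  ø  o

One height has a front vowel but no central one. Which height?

height            front     central   back    
high              y         —         u       
high-mid          ø         ɵ         o       
low-mid           œ         ɞ         ɔ       
Every height has a central member except high, where /ʉ/ would be expected.

high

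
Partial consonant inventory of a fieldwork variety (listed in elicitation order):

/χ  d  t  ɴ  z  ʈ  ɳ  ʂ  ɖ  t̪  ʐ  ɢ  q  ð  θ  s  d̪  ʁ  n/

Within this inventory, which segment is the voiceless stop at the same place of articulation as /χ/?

/χ/ is a voiceless uvular fricative.
The voiceless stop at the same place is a voiceless uvular stop — in this inventory, /q/.

/q/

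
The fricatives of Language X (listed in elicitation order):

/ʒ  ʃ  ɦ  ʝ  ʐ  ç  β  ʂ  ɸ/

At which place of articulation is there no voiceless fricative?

Voiceless: /ɸ/ (bilabial), /ʃ/ (postalveolar), /ʂ/ (retroflex), /ç/ (palatal).
Voiced: /β/ (bilabial), /ʒ/ (postalveolar), /ʐ/ (retroflex), /ʝ/ (palatal), /ɦ/ (glottal).
Every place of articulation has a voiceless member except glottal, where /h/ would be expected.

glottal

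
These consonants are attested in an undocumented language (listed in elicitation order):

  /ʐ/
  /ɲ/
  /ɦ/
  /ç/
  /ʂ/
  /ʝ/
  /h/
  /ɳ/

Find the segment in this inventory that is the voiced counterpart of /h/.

/h/ is a voiceless glottal fricative.
The voiced counterpart is a voiced glottal fricative — in this inventory, /ɦ/.

/ɦ/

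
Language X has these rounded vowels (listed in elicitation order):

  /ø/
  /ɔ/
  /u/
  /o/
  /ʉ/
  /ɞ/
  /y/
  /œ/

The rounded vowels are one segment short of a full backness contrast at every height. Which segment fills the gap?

/ɵ/

height            front     central   back    
high              y         ʉ         u       
high-mid          ø         —         o       
low-mid           œ         ɞ         ɔ       
The high-mid row has no central member, so the gap is the high-mid central rounded vowel /ɵ/.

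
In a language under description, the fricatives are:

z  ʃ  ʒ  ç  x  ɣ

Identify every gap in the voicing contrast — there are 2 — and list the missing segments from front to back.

alveolar: voiceless —, voiced /z/.
postalveolar: voiceless /ʃ/, voiced /ʒ/.
palatal: voiceless /ç/, voiced —.
velar: voiceless /x/, voiced /ɣ/.
Gaps, from front to back: alveolar lacks voiceless (/s/); palatal lacks voiced (/ʝ/).

/s/, /ʝ/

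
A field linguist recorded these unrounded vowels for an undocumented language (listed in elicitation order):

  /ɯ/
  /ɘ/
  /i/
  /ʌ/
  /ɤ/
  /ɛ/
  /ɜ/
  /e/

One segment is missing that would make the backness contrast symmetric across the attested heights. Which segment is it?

height            front     central   back    
high              i         —         ɯ       
high-mid          e         ɘ         ɤ       
low-mid           ɛ         ɜ         ʌ       
The high row has no central member, so the gap is the high central unrounded vowel /ɨ/.

/ɨ/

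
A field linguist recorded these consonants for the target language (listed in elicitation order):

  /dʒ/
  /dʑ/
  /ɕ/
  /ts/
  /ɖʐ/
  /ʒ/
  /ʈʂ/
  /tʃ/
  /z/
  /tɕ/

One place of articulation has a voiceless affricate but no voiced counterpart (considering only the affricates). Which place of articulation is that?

alveolar

Voiceless: /ts/ (alveolar), /tʃ/ (postalveolar), /ʈʂ/ (retroflex), /tɕ/ (alveolo-palatal).
Voiced: /dʒ/ (postalveolar), /ɖʐ/ (retroflex), /dʑ/ (alveolo-palatal).
Every place of articulation has a voiced member except alveolar, where /dz/ would be expected.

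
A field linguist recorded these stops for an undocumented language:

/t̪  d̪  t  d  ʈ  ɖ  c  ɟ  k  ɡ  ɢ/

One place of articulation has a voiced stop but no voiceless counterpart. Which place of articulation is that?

place of articulation  voiceless  voiced  
dental            t̪        d̪      
alveolar          t         d       
retroflex         ʈ         ɖ       
palatal           c         ɟ       
velar             k         ɡ       
uvular            —         ɢ       
Every place of articulation has a voiceless member except uvular, where /q/ would be expected.

uvular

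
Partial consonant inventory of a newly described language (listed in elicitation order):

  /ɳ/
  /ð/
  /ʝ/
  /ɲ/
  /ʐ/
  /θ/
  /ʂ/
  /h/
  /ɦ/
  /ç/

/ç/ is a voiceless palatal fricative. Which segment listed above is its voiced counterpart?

/ʝ/

The voiced counterpart is a voiced palatal fricative — in this inventory, /ʝ/.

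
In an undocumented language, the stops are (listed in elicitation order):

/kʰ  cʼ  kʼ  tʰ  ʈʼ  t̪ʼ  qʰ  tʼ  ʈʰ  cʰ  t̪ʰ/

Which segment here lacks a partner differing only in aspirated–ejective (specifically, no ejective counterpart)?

/qʰ/

Dental: /t̪ʰ/ ~ /t̪ʼ/
Alveolar: /tʰ/ ~ /tʼ/
Retroflex: /ʈʰ/ ~ /ʈʼ/
Palatal: /cʰ/ ~ /cʼ/
Velar: /kʰ/ ~ /kʼ/
Uvular: only /qʰ/ (aspirated); no ejective partner.
So /qʰ/ is the unpaired segment.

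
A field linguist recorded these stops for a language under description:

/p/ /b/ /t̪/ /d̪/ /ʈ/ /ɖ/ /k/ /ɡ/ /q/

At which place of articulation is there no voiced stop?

uvular

bilabial: voiceless /p/, voiced /b/.
dental: voiceless /t̪/, voiced /d̪/.
retroflex: voiceless /ʈ/, voiced /ɖ/.
velar: voiceless /k/, voiced /ɡ/.
uvular: voiceless /q/, voiced —.
Every place of articulation has a voiced member except uvular, where /ɢ/ would be expected.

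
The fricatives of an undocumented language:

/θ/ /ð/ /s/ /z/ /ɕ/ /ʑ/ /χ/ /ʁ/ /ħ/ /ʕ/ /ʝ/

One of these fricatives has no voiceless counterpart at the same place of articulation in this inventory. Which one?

Dental: /θ/ ~ /ð/
Alveolar: /s/ ~ /z/
Alveolo-palatal: /ɕ/ ~ /ʑ/
Uvular: /χ/ ~ /ʁ/
Pharyngeal: /ħ/ ~ /ʕ/
Palatal: only /ʝ/ (voiced); no voiceless partner.
So /ʝ/ is the unpaired segment.

/ʝ/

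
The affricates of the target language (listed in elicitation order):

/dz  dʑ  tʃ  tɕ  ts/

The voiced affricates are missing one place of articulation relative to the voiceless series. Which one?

place of articulation  voiceless  voiced  
alveolar          ts        dz      
postalveolar      tʃ        —       
alveolo-palatal   tɕ        dʑ      
Every place of articulation has a voiced member except postalveolar, where /dʒ/ would be expected.

postalveolar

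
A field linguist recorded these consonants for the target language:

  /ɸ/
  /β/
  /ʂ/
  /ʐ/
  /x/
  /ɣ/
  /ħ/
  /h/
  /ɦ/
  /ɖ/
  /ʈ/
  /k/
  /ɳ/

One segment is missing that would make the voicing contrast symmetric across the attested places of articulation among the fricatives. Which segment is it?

/ʕ/

bilabial: voiceless /ɸ/, voiced /β/.
retroflex: voiceless /ʂ/, voiced /ʐ/.
velar: voiceless /x/, voiced /ɣ/.
pharyngeal: voiceless /ħ/, voiced —.
glottal: voiceless /h/, voiced /ɦ/.
The pharyngeal row has no voiced member, so the gap is the voiced pharyngeal fricative /ʕ/.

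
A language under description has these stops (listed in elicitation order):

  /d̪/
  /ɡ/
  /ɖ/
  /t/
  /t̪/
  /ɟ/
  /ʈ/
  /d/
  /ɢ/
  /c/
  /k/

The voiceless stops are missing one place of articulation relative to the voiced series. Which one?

dental: voiceless /t̪/, voiced /d̪/.
alveolar: voiceless /t/, voiced /d/.
retroflex: voiceless /ʈ/, voiced /ɖ/.
palatal: voiceless /c/, voiced /ɟ/.
velar: voiceless /k/, voiced /ɡ/.
uvular: voiceless —, voiced /ɢ/.
Every place of articulation has a voiceless member except uvular, where /q/ would be expected.

uvular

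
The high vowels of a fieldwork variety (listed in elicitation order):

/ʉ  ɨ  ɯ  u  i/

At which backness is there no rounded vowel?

Unrounded: /i/ (front), /ɨ/ (central), /ɯ/ (back).
Rounded: /ʉ/ (central), /u/ (back).
Every backness has a rounded member except front, where /y/ would be expected.

front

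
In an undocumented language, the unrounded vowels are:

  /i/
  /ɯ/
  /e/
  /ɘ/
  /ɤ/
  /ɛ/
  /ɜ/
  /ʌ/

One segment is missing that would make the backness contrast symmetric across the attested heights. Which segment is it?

height            front     central   back    
high              i         —         ɯ       
high-mid          e         ɘ         ɤ       
low-mid           ɛ         ɜ         ʌ       
The high row has no central member, so the gap is the high central unrounded vowel /ɨ/.

/ɨ/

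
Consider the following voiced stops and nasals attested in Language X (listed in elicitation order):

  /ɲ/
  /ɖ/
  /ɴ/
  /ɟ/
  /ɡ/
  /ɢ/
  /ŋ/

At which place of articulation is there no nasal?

retroflex

retroflex: oral stop /ɖ/, nasal —.
palatal: oral stop /ɟ/, nasal /ɲ/.
velar: oral stop /ɡ/, nasal /ŋ/.
uvular: oral stop /ɢ/, nasal /ɴ/.
Every place of articulation has a nasal member except retroflex, where /ɳ/ would be expected.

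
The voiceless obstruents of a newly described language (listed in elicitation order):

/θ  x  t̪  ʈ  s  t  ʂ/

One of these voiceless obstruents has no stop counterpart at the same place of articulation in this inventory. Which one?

/x/

Dental: /t̪/ ~ /θ/
Alveolar: /t/ ~ /s/
Retroflex: /ʈ/ ~ /ʂ/
Velar: only /x/ (fricative); no stop partner.
So /x/ is the unpaired segment.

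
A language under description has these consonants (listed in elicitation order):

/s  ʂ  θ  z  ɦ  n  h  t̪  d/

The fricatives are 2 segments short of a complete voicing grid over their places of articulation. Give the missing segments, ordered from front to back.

/ð/, /ʐ/

place of articulation  voiceless  voiced  
dental            θ         —       
alveolar          s         z       
retroflex         ʂ         —       
glottal           h         ɦ       
Gaps, from front to back: dental lacks voiced (/ð/); retroflex lacks voiced (/ʐ/).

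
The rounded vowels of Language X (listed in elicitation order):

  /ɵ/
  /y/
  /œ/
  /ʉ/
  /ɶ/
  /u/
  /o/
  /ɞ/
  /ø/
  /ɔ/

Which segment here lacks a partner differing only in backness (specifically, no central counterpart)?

/ɶ/

High: /y/ ~ /ʉ/ ~ /u/
High-mid: /ø/ ~ /ɵ/ ~ /o/
Low-mid: /œ/ ~ /ɞ/ ~ /ɔ/
Low: only /ɶ/ (front); no central partner.
So /ɶ/ is the unpaired segment.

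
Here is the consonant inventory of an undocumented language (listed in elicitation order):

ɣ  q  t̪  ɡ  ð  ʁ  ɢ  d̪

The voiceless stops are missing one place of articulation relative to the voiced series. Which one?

Voiceless: /t̪/ (dental), /q/ (uvular).
Voiced: /d̪/ (dental), /ɡ/ (velar), /ɢ/ (uvular).
Every place of articulation has a voiceless member except velar, where /k/ would be expected.

velar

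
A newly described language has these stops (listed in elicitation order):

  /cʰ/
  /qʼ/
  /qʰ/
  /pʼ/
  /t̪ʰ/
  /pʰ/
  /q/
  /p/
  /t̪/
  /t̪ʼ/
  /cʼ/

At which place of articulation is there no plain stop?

palatal

place of articulation  plain     aspirated  ejective
bilabial          p         pʰ        pʼ      
dental            t̪        t̪ʰ       t̪ʼ     
palatal           —         cʰ        cʼ      
uvular            q         qʰ        qʼ      
Every place of articulation has a plain member except palatal, where /c/ would be expected.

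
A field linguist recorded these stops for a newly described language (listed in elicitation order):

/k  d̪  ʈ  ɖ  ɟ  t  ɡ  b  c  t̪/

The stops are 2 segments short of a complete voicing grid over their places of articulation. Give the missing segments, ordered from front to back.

/p/, /d/

Voiceless: /t̪/ (dental), /t/ (alveolar), /ʈ/ (retroflex), /c/ (palatal), /k/ (velar).
Voiced: /b/ (bilabial), /d̪/ (dental), /ɖ/ (retroflex), /ɟ/ (palatal), /ɡ/ (velar).
Gaps, from front to back: bilabial lacks voiceless (/p/); alveolar lacks voiced (/d/).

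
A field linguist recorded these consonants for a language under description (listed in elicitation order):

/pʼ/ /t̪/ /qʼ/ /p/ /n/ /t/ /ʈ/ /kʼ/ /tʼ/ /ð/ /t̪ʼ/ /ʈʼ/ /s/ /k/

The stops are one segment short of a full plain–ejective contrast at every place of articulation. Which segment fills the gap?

/q/

bilabial: plain /p/, ejective /pʼ/.
dental: plain /t̪/, ejective /t̪ʼ/.
alveolar: plain /t/, ejective /tʼ/.
retroflex: plain /ʈ/, ejective /ʈʼ/.
velar: plain /k/, ejective /kʼ/.
uvular: plain —, ejective /qʼ/.
The uvular row has no plain member, so the gap is the plain uvular stop /q/.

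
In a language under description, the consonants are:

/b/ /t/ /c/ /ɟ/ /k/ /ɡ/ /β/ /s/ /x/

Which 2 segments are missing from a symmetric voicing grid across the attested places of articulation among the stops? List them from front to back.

/p/, /d/

place of articulation  voiceless  voiced  
bilabial          —         b       
alveolar          t         —       
palatal           c         ɟ       
velar             k         ɡ       
Gaps, from front to back: bilabial lacks voiceless (/p/); alveolar lacks voiced (/d/).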